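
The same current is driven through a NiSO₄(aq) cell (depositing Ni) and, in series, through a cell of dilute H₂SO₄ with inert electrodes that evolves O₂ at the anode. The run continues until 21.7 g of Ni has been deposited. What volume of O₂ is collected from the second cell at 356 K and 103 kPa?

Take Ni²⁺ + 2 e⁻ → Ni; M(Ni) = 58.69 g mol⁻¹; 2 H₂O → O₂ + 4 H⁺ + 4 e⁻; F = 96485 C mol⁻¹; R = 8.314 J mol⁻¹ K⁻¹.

5.31 L

n(Ni) = 21.7 / 58.69 = 0.3697 mol, so n(e⁻) = 2 × 0.3697 = 0.7395 mol.
The cells are in series, so the same 0.7395 mol of electrons passes through the second cell.
2 H₂O → O₂ + 4 H⁺ + 4 e⁻ — 4 mol e⁻ per mol O₂, so n(O₂) = 0.7395/4 = 0.1849 mol.
V = nRT/P = (0.1849 × 8.314 × 356) / (103 × 10³) = 0.00531 m³ = 5.31 L.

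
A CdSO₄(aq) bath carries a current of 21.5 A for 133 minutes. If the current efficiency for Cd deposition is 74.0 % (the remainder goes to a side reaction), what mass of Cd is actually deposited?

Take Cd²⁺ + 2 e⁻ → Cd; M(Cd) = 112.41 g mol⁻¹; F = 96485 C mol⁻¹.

Q = I·t = 21.50 × 7980.0 = 171600 C.
n(e⁻) = 171600/96485 = 1.778 mol; theoretically n(Cd) = 1.778/2 = 0.8891 mol, m_theo = 99.94 g.
At 74.0 % efficiency, m_actual = 0.740 × 99.94 = 74.0 g.

74.0 g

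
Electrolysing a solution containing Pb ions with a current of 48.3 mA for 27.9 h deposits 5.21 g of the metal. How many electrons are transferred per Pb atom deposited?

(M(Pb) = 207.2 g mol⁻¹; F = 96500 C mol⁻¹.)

2

Q = I·t = 0.04830 A × 100440 s = 4851 C, so n(e⁻) = 4851/96500 = 0.05027 mol.
n(Pb) deposited = 5.21 / 207.2 = 0.02514 mol.
Electrons per atom = n(e⁻)/n(Pb) = 0.05027 / 0.02514 = 2.00 ≈ 2, so the ion is Pb²⁺.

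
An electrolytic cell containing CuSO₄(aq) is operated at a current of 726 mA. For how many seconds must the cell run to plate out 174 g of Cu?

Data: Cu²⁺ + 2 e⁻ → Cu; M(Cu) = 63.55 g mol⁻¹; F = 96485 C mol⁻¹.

n(Cu) = m/M = 174 / 63.55 = 2.738 mol.
Each Cu atom requires 2 electrons, so n(e⁻) = 2 × 2.738 = 5.476 mol.
Q = n(e⁻)·F = 5.476 × 96485 = 528400 C.
t = Q/I = 528400 / 0.7260 A = 727800 s.

7.28 × 10⁵ s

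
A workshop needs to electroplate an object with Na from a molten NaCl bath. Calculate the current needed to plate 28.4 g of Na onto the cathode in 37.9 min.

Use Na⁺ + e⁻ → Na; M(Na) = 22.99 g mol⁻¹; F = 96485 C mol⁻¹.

52.4 A

n(Na) = 28.4 / 22.99 = 1.235 mol.
n(e⁻) = 1 × 1.235 = 1.235 mol.
Q = n(e⁻)·F = 1.235 × 96485 = 119200 C.
I = Q/t = 119200 / 2274.0 s = 52.4 A.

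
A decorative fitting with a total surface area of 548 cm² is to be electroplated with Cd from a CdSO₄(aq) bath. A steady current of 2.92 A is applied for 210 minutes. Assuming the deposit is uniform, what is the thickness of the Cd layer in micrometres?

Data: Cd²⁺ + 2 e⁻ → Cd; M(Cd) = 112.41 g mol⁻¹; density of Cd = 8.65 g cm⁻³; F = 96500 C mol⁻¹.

Q = I·t = 2.920 × 12600 = 36790 C; n(e⁻) = 0.3813 mol.
n(Cd) = n(e⁻)/2 = 0.1906 mol, so m = 0.1906 × 112.41 = 21.43 g.
Volume = m/ρ = 21.43 / 8.65 = 2.477 cm³.
Thickness = V/A = 2.477 / 548 = 0.00452 cm = 45.2 μm.

45.2 μm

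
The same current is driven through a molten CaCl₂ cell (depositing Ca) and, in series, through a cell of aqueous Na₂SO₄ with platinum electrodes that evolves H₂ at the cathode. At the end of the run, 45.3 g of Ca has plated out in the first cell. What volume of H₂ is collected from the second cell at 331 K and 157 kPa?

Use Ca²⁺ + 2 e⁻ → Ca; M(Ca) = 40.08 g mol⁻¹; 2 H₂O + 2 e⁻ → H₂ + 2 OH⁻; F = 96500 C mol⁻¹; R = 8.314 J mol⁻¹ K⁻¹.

19.8 L

n(Ca) = 45.3 / 40.08 = 1.130 mol, so n(e⁻) = 2 × 1.130 = 2.260 mol.
The cells are in series, so the same 2.260 mol of electrons passes through the second cell.
2 H₂O + 2 e⁻ → H₂ + 2 OH⁻ — 2 mol e⁻ per mol H₂, so n(H₂) = 2.260/2 = 1.130 mol.
V = nRT/P = (1.130 × 8.314 × 331) / (157 × 10³) = 0.0198 m³ = 19.8 L.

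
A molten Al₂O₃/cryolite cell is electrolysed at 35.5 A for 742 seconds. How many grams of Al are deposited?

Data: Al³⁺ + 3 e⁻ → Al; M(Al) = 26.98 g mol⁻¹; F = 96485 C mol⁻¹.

Q = I·t = 35.50 A × 742.00 s = 26340 C.
n(e⁻) = Q/F = 26340 / 96485 = 0.2730 mol.
Al³⁺ + 3 e⁻ → Al, so n(Al) = n(e⁻)/3 = 0.09100 mol.
m = n·M = 0.09100 × 26.98 = 2.46 g.

2.46 g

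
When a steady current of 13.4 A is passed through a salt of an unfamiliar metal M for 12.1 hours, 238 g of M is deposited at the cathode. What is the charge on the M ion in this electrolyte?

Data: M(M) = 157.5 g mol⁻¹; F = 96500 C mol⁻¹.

+4

Q = I·t = 13.40 A × 43560 s = 583700 C, so n(e⁻) = 583700/96500 = 6.049 mol.
n(M) deposited = 238 / 157.5 = 1.511 mol.
Electrons per atom = n(e⁻)/n(M) = 6.049 / 1.511 = 4.00 ≈ 4, so the ion is M⁴⁺.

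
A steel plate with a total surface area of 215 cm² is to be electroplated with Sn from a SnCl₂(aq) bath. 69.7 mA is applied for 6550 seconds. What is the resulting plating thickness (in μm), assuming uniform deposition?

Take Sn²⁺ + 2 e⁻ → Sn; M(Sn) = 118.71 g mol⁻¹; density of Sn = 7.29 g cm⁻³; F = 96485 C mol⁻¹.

1.79 μm

Q = I·t = 0.06970 × 6550.0 = 456.5 C; n(e⁻) = 0.004732 mol.
n(Sn) = n(e⁻)/2 = 0.002366 mol, so m = 0.002366 × 118.71 = 0.2808 g.
Volume = m/ρ = 0.2808 / 7.29 = 0.03853 cm³.
Thickness = V/A = 0.03853 / 215 = 1.79 × 10⁻⁴ cm = 1.79 μm.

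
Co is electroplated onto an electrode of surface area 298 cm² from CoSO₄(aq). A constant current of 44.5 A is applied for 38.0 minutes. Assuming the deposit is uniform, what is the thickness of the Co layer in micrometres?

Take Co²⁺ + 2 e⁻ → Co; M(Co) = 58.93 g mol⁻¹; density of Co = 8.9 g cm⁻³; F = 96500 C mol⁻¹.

117 μm

Q = I·t = 44.50 × 2280.0 = 101500 C; n(e⁻) = 1.051 mol.
n(Co) = n(e⁻)/2 = 0.5257 mol, so m = 0.5257 × 58.93 = 30.98 g.
Volume = m/ρ = 30.98 / 8.9 = 3.481 cm³.
Thickness = V/A = 3.481 / 298 = 0.0117 cm = 117 μm.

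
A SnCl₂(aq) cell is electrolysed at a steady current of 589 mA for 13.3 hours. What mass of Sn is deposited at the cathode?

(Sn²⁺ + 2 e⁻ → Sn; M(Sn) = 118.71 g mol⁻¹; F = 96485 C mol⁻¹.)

17.3 g

Q = I·t = 0.5890 A × 47880 s = 28200 C.
n(e⁻) = Q/F = 28200 / 96485 = 0.2923 mol.
Sn²⁺ + 2 e⁻ → Sn, so n(Sn) = n(e⁻)/2 = 0.1461 mol.
m = n·M = 0.1461 × 118.71 = 17.3 g.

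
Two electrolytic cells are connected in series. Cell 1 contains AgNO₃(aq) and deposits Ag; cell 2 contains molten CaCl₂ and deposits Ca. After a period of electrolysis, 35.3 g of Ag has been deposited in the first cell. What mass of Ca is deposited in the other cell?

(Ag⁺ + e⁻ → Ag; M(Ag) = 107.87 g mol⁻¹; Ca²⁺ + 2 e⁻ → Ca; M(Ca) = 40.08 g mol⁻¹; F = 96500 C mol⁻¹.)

n(Ag) = 35.3 / 107.87 = 0.3272 mol.
Since Ag⁺ + e⁻ → Ag, n(e⁻) passed = 1 × 0.3272 = 0.3272 mol.
Cells in series carry the same charge, so the same 0.3272 mol of electrons passes through cell 2.
Ca²⁺ + 2 e⁻ → Ca, so n(Ca) = 0.3272 / 2 = 0.1636 mol.
m(Ca) = 0.1636 × 40.08 = 6.56 g.

6.56 g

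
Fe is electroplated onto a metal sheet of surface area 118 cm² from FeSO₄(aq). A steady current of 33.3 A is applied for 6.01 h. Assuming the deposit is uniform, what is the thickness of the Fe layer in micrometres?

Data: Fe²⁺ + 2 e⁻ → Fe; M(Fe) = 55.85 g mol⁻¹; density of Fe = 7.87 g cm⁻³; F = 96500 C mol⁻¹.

Q = I·t = 33.30 × 21636 = 720500 C; n(e⁻) = 7.466 mol.
n(Fe) = n(e⁻)/2 = 3.733 mol, so m = 3.733 × 55.85 = 208.5 g.
Volume = m/ρ = 208.5 / 7.87 = 26.49 cm³.
Thickness = V/A = 26.49 / 118 = 0.225 cm = 2250 μm.

2250 μm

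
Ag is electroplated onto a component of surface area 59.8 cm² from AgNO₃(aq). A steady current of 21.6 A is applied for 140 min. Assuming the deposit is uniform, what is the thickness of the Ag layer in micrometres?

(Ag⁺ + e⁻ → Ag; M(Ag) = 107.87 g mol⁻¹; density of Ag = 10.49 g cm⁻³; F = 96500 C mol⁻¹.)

3230 μm

Q = I·t = 21.60 × 8400.0 = 181400 C; n(e⁻) = 1.880 mol.
n(Ag) = n(e⁻)/1 = 1.880 mol, so m = 1.880 × 107.87 = 202.8 g.
Volume = m/ρ = 202.8 / 10.49 = 19.33 cm³.
Thickness = V/A = 19.33 / 59.8 = 0.323 cm = 3230 μm.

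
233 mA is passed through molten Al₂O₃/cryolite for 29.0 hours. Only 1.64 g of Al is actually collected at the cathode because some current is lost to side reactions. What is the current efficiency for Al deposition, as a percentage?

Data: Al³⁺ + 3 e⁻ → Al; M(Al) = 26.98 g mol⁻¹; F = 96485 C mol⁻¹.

Q = I·t = 0.2330 × 104400 = 24330 C; n(e⁻) = 24330/96485 = 0.2521 mol.
Theoretical n(Al) = n(e⁻)/3 = 0.08404 mol, i.e. m_theo = 0.08404 × 26.98 = 2.267 g.
Efficiency = m_actual / m_theo = 1.64 / 2.267 = 72.3 %.

72.3 %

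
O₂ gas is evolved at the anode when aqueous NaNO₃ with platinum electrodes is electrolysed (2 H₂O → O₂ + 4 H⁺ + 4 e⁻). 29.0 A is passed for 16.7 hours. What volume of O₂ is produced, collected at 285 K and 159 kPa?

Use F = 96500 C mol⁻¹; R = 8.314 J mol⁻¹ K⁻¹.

67.3 L

Q = I·t = 29.00 A × 60120 s = 1743000 C.
n(e⁻) = Q/F = 1743000 / 96500 = 18.07 mol.
4 electrons are transferred per O₂ molecule, so n(O₂) = 18.07 / 4 = 4.517 mol.
V = nRT/P = (4.517 × 8.314 × 285) / (159 × 10³ Pa) = 0.0673 m³ = 67.3 L.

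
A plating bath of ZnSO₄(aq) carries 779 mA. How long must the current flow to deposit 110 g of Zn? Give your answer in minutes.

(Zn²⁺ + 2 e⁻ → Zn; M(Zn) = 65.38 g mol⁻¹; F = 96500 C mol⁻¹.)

n(Zn) = m/M = 110 / 65.38 = 1.682 mol.
Each Zn atom requires 2 electrons, so n(e⁻) = 2 × 1.682 = 3.365 mol.
Q = n(e⁻)·F = 3.365 × 96500 = 324700 C.
t = Q/I = 324700 / 0.7790 A = 416800 s = 6950 min.

6950 min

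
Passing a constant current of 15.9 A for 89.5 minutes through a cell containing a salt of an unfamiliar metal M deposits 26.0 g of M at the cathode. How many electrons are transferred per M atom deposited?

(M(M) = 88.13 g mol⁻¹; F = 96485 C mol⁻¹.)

3

Q = I·t = 15.90 A × 5370.0 s = 85380 C, so n(e⁻) = 85380/96485 = 0.8849 mol.
n(M) deposited = 26.0 / 88.13 = 0.2950 mol.
Electrons per atom = n(e⁻)/n(M) = 0.8849 / 0.2950 = 3.00 ≈ 3, so the ion is M³⁺.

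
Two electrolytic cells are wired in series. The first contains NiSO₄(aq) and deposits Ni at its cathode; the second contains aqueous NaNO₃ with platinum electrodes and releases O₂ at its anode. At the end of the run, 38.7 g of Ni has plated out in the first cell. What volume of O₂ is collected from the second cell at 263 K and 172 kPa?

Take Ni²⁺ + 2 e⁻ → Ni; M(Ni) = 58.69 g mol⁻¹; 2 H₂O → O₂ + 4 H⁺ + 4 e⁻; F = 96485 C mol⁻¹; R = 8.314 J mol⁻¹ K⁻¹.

4.19 L

n(Ni) = 38.7 / 58.69 = 0.6594 mol, so n(e⁻) = 2 × 0.6594 = 1.319 mol.
The cells are in series, so the same 1.319 mol of electrons passes through the second cell.
2 H₂O → O₂ + 4 H⁺ + 4 e⁻ — 4 mol e⁻ per mol O₂, so n(O₂) = 1.319/4 = 0.3297 mol.
V = nRT/P = (0.3297 × 8.314 × 263) / (172 × 10³) = 0.00419 m³ = 4.19 L.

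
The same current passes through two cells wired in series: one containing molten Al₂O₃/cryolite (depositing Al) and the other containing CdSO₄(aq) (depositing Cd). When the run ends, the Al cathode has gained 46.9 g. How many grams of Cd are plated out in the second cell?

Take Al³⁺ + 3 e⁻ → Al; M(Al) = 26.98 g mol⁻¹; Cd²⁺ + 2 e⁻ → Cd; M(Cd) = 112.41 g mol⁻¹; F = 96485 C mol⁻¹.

293 g

n(Al) = 46.9 / 26.98 = 1.738 mol.
Since Al³⁺ + 3 e⁻ → Al, n(e⁻) passed = 3 × 1.738 = 5.215 mol.
Cells in series carry the same charge, so the same 5.215 mol of electrons passes through cell 2.
Cd²⁺ + 2 e⁻ → Cd, so n(Cd) = 5.215 / 2 = 2.607 mol.
m(Cd) = 2.607 × 112.41 = 293 g.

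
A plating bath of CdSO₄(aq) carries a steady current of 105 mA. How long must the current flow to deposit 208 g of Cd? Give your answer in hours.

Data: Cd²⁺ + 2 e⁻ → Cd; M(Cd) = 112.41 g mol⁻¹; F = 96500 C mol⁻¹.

945 h

n(Cd) = m/M = 208 / 112.41 = 1.850 mol.
Each Cd atom requires 2 electrons, so n(e⁻) = 2 × 1.850 = 3.701 mol.
Q = n(e⁻)·F = 3.701 × 96500 = 357100 C.
t = Q/I = 357100 / 0.1050 A = 3401000 s = 945 h.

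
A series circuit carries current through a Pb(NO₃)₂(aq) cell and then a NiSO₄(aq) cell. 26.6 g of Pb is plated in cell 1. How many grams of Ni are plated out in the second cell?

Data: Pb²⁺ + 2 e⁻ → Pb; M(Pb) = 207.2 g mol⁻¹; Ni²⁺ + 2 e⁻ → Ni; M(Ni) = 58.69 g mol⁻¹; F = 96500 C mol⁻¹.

n(Pb) = 26.6 / 207.2 = 0.1284 mol.
Since Pb²⁺ + 2 e⁻ → Pb, n(e⁻) passed = 2 × 0.1284 = 0.2568 mol.
Cells in series carry the same charge, so the same 0.2568 mol of electrons passes through cell 2.
Ni²⁺ + 2 e⁻ → Ni, so n(Ni) = 0.2568 / 2 = 0.1284 mol.
m(Ni) = 0.1284 × 58.69 = 7.53 g.

7.53 g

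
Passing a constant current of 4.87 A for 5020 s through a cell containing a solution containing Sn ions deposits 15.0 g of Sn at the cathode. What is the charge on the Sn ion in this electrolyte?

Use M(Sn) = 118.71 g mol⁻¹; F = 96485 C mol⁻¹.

Q = I·t = 4.870 A × 5020.0 s = 24450 C, so n(e⁻) = 24450/96485 = 0.2534 mol.
n(Sn) deposited = 15.0 / 118.71 = 0.1264 mol.
Electrons per atom = n(e⁻)/n(Sn) = 0.2534 / 0.1264 = 2.01 ≈ 2, so the ion is Sn²⁺.

+2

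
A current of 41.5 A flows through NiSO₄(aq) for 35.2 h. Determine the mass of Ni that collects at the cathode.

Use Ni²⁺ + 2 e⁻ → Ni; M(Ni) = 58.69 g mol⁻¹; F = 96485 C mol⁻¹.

Q = I·t = 41.50 A × 126720 s = 5259000 C.
n(e⁻) = Q/F = 5259000 / 96485 = 54.50 mol.
Ni²⁺ + 2 e⁻ → Ni, so n(Ni) = n(e⁻)/2 = 27.25 mol.
m = n·M = 27.25 × 58.69 = 1600 g.

1600 g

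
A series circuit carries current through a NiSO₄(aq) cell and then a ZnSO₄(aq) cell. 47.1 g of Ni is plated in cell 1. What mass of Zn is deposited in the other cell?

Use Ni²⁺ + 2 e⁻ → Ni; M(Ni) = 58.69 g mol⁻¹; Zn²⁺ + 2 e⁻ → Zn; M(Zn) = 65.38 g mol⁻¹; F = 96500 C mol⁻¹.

n(Ni) = 47.1 / 58.69 = 0.8025 mol.
Since Ni²⁺ + 2 e⁻ → Ni, n(e⁻) passed = 2 × 0.8025 = 1.605 mol.
Cells in series carry the same charge, so the same 1.605 mol of electrons passes through cell 2.
Zn²⁺ + 2 e⁻ → Zn, so n(Zn) = 1.605 / 2 = 0.8025 mol.
m(Zn) = 0.8025 × 65.38 = 52.5 g.

52.5 g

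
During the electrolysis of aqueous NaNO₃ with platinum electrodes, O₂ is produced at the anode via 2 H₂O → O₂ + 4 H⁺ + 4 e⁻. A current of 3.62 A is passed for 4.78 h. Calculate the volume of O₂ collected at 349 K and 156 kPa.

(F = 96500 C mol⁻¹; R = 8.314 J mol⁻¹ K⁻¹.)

3.00 L

Q = I·t = 3.620 A × 17208 s = 62290 C.
n(e⁻) = Q/F = 62290 / 96500 = 0.6455 mol.
4 electrons are transferred per O₂ molecule, so n(O₂) = 0.6455 / 4 = 0.1614 mol.
V = nRT/P = (0.1614 × 8.314 × 349) / (156 × 10³ Pa) = 0.00300 m³ = 3.00 L.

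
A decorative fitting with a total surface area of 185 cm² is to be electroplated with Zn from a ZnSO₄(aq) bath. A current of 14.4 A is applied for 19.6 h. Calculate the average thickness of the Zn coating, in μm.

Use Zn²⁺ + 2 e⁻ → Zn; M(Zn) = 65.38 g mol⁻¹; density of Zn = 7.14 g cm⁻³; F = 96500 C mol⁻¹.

Q = I·t = 14.40 × 70560 = 1016000 C; n(e⁻) = 10.53 mol.
n(Zn) = n(e⁻)/2 = 5.265 mol, so m = 5.265 × 65.38 = 344.2 g.
Volume = m/ρ = 344.2 / 7.14 = 48.21 cm³.
Thickness = V/A = 48.21 / 185 = 0.261 cm = 2610 μm.

2610 μm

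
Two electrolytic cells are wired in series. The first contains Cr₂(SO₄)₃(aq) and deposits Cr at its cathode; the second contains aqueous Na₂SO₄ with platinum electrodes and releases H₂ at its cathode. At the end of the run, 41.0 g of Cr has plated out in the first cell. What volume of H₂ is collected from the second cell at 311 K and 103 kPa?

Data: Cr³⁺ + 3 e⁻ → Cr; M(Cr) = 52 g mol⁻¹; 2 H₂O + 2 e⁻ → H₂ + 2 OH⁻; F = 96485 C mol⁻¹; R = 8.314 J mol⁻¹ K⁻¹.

29.7 L

n(Cr) = 41.0 / 52 = 0.7885 mol, so n(e⁻) = 3 × 0.7885 = 2.365 mol.
The cells are in series, so the same 2.365 mol of electrons passes through the second cell.
2 H₂O + 2 e⁻ → H₂ + 2 OH⁻ — 2 mol e⁻ per mol H₂, so n(H₂) = 2.365/2 = 1.183 mol.
V = nRT/P = (1.183 × 8.314 × 311) / (103 × 10³) = 0.0297 m³ = 29.7 L.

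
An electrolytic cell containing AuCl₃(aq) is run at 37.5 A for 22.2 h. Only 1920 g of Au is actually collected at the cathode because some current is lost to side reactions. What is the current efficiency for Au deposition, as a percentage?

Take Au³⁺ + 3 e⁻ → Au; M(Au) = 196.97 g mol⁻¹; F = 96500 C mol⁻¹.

Q = I·t = 37.50 × 79920 = 2997000 C; n(e⁻) = 2997000/96500 = 31.06 mol.
Theoretical n(Au) = n(e⁻)/3 = 10.35 mol, i.e. m_theo = 10.35 × 196.97 = 2039 g.
Efficiency = m_actual / m_theo = 1920 / 2039 = 94.2 %.

94.2 %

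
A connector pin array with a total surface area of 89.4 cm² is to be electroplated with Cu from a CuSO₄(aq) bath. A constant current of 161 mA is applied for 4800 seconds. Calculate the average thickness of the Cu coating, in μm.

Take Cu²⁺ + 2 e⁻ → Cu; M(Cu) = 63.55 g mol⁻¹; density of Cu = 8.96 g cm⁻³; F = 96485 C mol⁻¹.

3.18 μm

Q = I·t = 0.1610 × 4800.0 = 772.8 C; n(e⁻) = 0.008010 mol.
n(Cu) = n(e⁻)/2 = 0.004005 mol, so m = 0.004005 × 63.55 = 0.2545 g.
Volume = m/ρ = 0.2545 / 8.96 = 0.02840 cm³.
Thickness = V/A = 0.02840 / 89.4 = 3.18 × 10⁻⁴ cm = 3.18 μm.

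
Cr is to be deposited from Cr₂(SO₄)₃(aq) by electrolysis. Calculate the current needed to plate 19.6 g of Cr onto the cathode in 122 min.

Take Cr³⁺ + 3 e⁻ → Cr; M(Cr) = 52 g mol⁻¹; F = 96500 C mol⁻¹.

n(Cr) = 19.6 / 52 = 0.3769 mol.
n(e⁻) = 3 × 0.3769 = 1.131 mol.
Q = n(e⁻)·F = 1.131 × 96500 = 109100 C.
I = Q/t = 109100 / 7320.0 s = 14.9 A.

14.9 A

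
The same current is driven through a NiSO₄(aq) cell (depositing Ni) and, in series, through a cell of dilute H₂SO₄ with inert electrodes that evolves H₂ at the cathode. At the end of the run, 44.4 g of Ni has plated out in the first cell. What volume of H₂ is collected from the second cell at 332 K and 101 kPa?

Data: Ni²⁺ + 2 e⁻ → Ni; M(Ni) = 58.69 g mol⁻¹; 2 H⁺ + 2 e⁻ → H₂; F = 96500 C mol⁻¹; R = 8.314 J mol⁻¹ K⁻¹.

n(Ni) = 44.4 / 58.69 = 0.7565 mol, so n(e⁻) = 2 × 0.7565 = 1.513 mol.
The cells are in series, so the same 1.513 mol of electrons passes through the second cell.
2 H⁺ + 2 e⁻ → H₂ — 2 mol e⁻ per mol H₂, so n(H₂) = 1.513/2 = 0.7565 mol.
V = nRT/P = (0.7565 × 8.314 × 332) / (101 × 10³) = 0.0207 m³ = 20.7 L.

20.7 L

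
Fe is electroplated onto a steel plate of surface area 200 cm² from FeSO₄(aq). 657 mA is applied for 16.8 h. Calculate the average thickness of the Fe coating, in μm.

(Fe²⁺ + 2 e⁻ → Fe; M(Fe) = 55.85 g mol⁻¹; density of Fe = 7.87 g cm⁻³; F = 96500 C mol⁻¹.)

Q = I·t = 0.6570 × 60480 = 39740 C; n(e⁻) = 0.4118 mol.
n(Fe) = n(e⁻)/2 = 0.2059 mol, so m = 0.2059 × 55.85 = 11.50 g.
Volume = m/ρ = 11.50 / 7.87 = 1.461 cm³.
Thickness = V/A = 1.461 / 200 = 0.00731 cm = 73.1 μm.

73.1 μm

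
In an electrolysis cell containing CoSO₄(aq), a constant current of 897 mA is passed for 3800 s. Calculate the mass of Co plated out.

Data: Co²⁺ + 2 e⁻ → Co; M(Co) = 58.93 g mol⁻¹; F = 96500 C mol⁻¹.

1.04 g

Q = I·t = 0.8970 A × 3800.0 s = 3409 C.
n(e⁻) = Q/F = 3409 / 96500 = 0.03532 mol.
Co²⁺ + 2 e⁻ → Co, so n(Co) = n(e⁻)/2 = 0.01766 mol.
m = n·M = 0.01766 × 58.93 = 1.04 g.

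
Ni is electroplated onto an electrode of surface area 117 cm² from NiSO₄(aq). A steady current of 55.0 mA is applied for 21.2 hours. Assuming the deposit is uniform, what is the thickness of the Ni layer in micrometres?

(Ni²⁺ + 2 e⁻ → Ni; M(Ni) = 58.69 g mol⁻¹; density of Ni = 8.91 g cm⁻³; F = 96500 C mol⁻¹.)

12.2 μm

Q = I·t = 0.05500 × 76320 = 4198 C; n(e⁻) = 0.04350 mol.
n(Ni) = n(e⁻)/2 = 0.02175 mol, so m = 0.02175 × 58.69 = 1.276 g.
Volume = m/ρ = 1.276 / 8.91 = 0.1433 cm³.
Thickness = V/A = 0.1433 / 117 = 0.00122 cm = 12.2 μm.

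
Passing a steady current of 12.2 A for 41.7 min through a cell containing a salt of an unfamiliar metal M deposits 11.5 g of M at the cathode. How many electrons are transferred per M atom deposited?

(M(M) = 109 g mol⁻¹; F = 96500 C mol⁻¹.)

Q = I·t = 12.20 A × 2502.0 s = 30520 C, so n(e⁻) = 30520/96500 = 0.3163 mol.
n(M) deposited = 11.5 / 109 = 0.1055 mol.
Electrons per atom = n(e⁻)/n(M) = 0.3163 / 0.1055 = 3.00 ≈ 3, so the ion is M³⁺.

3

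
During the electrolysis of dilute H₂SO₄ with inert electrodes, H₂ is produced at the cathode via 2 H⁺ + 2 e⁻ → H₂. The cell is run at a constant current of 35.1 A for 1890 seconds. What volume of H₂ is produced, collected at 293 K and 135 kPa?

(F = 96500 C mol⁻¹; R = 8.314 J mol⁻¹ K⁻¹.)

6.20 L

Q = I·t = 35.10 A × 1890.0 s = 66340 C.
n(e⁻) = Q/F = 66340 / 96500 = 0.6875 mol.
2 electrons are transferred per H₂ molecule, so n(H₂) = 0.6875 / 2 = 0.3437 mol.
V = nRT/P = (0.3437 × 8.314 × 293) / (135 × 10³ Pa) = 0.00620 m³ = 6.20 L.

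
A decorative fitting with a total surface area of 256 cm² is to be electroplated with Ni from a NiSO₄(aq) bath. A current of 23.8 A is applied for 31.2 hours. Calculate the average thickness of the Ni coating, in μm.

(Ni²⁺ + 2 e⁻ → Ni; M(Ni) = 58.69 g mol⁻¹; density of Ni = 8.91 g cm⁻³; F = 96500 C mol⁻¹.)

Q = I·t = 23.80 × 112320 = 2673000 C; n(e⁻) = 27.70 mol.
n(Ni) = n(e⁻)/2 = 13.85 mol, so m = 13.85 × 58.69 = 812.9 g.
Volume = m/ρ = 812.9 / 8.91 = 91.24 cm³.
Thickness = V/A = 91.24 / 256 = 0.356 cm = 3560 μm.

3560 μm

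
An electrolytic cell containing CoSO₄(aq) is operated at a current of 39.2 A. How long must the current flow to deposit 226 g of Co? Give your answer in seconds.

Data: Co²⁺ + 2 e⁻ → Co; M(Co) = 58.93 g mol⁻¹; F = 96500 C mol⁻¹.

n(Co) = m/M = 226 / 58.93 = 3.835 mol.
Each Co atom requires 2 electrons, so n(e⁻) = 2 × 3.835 = 7.670 mol.
Q = n(e⁻)·F = 7.670 × 96500 = 740200 C.
t = Q/I = 740200 / 39.20 A = 18880 s.

18900 s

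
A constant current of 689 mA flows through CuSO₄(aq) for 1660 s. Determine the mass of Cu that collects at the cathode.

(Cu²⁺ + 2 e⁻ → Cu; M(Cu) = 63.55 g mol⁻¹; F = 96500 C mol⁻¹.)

0.377 g

Q = I·t = 0.6890 A × 1660.0 s = 1144 C.
n(e⁻) = Q/F = 1144 / 96500 = 0.01185 mol.
Cu²⁺ + 2 e⁻ → Cu, so n(Cu) = n(e⁻)/2 = 0.005926 mol.
m = n·M = 0.005926 × 63.55 = 0.377 g.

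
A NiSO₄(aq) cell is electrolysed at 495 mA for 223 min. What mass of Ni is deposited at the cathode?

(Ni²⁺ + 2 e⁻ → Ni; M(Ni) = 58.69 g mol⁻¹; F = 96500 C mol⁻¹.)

2.01 g

Q = I·t = 0.4950 A × 13380 s = 6623 C.
n(e⁻) = Q/F = 6623 / 96500 = 0.06863 mol.
Ni²⁺ + 2 e⁻ → Ni, so n(Ni) = n(e⁻)/2 = 0.03432 mol.
m = n·M = 0.03432 × 58.69 = 2.01 g.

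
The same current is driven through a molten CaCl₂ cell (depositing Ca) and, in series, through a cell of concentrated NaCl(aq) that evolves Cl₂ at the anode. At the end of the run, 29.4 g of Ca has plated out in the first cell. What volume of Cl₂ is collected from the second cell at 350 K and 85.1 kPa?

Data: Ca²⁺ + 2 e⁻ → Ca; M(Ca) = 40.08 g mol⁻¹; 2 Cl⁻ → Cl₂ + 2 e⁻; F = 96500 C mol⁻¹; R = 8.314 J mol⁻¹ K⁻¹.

n(Ca) = 29.4 / 40.08 = 0.7335 mol, so n(e⁻) = 2 × 0.7335 = 1.467 mol.
The cells are in series, so the same 1.467 mol of electrons passes through the second cell.
2 Cl⁻ → Cl₂ + 2 e⁻ — 2 mol e⁻ per mol Cl₂, so n(Cl₂) = 1.467/2 = 0.7335 mol.
V = nRT/P = (0.7335 × 8.314 × 350) / (85.1 × 10³) = 0.0251 m³ = 25.1 L.

25.1 L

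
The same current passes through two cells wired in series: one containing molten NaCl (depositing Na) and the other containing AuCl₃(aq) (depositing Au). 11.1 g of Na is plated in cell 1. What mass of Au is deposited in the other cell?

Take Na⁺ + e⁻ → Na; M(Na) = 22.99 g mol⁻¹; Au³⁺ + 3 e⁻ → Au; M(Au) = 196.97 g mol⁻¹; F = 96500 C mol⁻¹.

31.7 g

n(Na) = 11.1 / 22.99 = 0.4828 mol.
Since Na⁺ + e⁻ → Na, n(e⁻) passed = 1 × 0.4828 = 0.4828 mol.
Cells in series carry the same charge, so the same 0.4828 mol of electrons passes through cell 2.
Au³⁺ + 3 e⁻ → Au, so n(Au) = 0.4828 / 3 = 0.1609 mol.
m(Au) = 0.1609 × 196.97 = 31.7 g.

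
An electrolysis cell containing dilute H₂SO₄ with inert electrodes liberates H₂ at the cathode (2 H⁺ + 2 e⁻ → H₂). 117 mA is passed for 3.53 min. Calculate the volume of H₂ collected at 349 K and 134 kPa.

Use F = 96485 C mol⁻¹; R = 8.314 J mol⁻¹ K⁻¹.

0.00278 L

Q = I·t = 0.1170 A × 211.80 s = 24.78 C.
n(e⁻) = Q/F = 24.78 / 96485 = 0.0002568 mol.
2 electrons are transferred per H₂ molecule, so n(H₂) = 0.0002568 / 2 = 0.0001284 mol.
V = nRT/P = (0.0001284 × 8.314 × 349) / (134 × 10³ Pa) = 2.78 × 10⁻⁶ m³ = 0.00278 L.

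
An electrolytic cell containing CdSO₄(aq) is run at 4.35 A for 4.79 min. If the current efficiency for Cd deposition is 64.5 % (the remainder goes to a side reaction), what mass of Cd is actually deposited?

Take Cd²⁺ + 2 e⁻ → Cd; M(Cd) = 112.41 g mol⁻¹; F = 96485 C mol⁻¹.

0.470 g

Q = I·t = 4.350 × 287.40 = 1250 C.
n(e⁻) = 1250/96485 = 0.01296 mol; theoretically n(Cd) = 0.01296/2 = 0.006479 mol, m_theo = 0.7283 g.
At 64.5 % efficiency, m_actual = 0.645 × 0.7283 = 0.470 g.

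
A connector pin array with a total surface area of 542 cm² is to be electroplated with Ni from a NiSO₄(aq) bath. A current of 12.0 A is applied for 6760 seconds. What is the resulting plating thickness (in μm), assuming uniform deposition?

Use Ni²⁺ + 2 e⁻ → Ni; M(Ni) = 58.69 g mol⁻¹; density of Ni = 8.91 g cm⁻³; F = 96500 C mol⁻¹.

51.1 μm

Q = I·t = 12.00 × 6760.0 = 81120 C; n(e⁻) = 0.8406 mol.
n(Ni) = n(e⁻)/2 = 0.4203 mol, so m = 0.4203 × 58.69 = 24.67 g.
Volume = m/ρ = 24.67 / 8.91 = 2.769 cm³.
Thickness = V/A = 2.769 / 542 = 0.00511 cm = 51.1 μm.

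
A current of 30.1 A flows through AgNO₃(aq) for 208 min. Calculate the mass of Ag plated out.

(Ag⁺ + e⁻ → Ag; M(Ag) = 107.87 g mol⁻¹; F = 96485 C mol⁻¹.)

Q = I·t = 30.10 A × 12480 s = 375600 C.
n(e⁻) = Q/F = 375600 / 96485 = 3.893 mol.
Ag⁺ + e⁻ → Ag, so n(Ag) = n(e⁻)/1 = 3.893 mol.
m = n·M = 3.893 × 107.87 = 420 g.

420 g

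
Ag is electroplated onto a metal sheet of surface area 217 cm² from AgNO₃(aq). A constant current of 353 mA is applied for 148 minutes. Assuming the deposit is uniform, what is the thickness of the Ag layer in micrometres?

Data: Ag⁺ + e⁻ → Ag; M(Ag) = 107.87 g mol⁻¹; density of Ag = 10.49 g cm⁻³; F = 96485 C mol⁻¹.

Q = I·t = 0.3530 × 8880.0 = 3135 C; n(e⁻) = 0.03249 mol.
n(Ag) = n(e⁻)/1 = 0.03249 mol, so m = 0.03249 × 107.87 = 3.505 g.
Volume = m/ρ = 3.505 / 10.49 = 0.3341 cm³.
Thickness = V/A = 0.3341 / 217 = 0.00154 cm = 15.4 μm.

15.4 μm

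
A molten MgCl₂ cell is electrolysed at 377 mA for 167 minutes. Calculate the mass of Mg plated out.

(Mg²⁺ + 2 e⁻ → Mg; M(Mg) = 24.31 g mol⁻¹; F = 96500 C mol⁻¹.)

Q = I·t = 0.3770 A × 10020 s = 3778 C.
n(e⁻) = Q/F = 3778 / 96500 = 0.03915 mol.
Mg²⁺ + 2 e⁻ → Mg, so n(Mg) = n(e⁻)/2 = 0.01957 mol.
m = n·M = 0.01957 × 24.31 = 0.476 g.

0.476 g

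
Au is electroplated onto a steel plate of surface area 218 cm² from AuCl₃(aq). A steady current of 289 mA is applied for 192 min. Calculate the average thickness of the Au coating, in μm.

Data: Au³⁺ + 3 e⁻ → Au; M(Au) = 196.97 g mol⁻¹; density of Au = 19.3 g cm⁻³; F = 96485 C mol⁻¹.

Q = I·t = 0.2890 × 11520 = 3329 C; n(e⁻) = 0.03451 mol.
n(Au) = n(e⁻)/3 = 0.01150 mol, so m = 0.01150 × 196.97 = 2.266 g.
Volume = m/ρ = 2.266 / 19.3 = 0.1174 cm³.
Thickness = V/A = 0.1174 / 218 = 5.38 × 10⁻⁴ cm = 5.38 μm.

5.38 μm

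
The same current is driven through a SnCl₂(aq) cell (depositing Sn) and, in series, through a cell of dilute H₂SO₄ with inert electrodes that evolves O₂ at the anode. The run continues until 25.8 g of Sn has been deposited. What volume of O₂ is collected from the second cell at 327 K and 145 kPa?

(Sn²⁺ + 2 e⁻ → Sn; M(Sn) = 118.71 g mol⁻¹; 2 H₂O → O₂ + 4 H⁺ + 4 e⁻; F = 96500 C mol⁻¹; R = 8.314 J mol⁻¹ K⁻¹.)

2.04 L

n(Sn) = 25.8 / 118.71 = 0.2173 mol, so n(e⁻) = 2 × 0.2173 = 0.4347 mol.
The cells are in series, so the same 0.4347 mol of electrons passes through the second cell.
2 H₂O → O₂ + 4 H⁺ + 4 e⁻ — 4 mol e⁻ per mol O₂, so n(O₂) = 0.4347/4 = 0.1087 mol.
V = nRT/P = (0.1087 × 8.314 × 327) / (145 × 10³) = 0.00204 m³ = 2.04 L.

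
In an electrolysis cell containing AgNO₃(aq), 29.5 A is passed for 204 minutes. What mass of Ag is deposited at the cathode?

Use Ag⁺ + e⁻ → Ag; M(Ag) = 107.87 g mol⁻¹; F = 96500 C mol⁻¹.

Q = I·t = 29.50 A × 12240 s = 361100 C.
n(e⁻) = Q/F = 361100 / 96500 = 3.742 mol.
Ag⁺ + e⁻ → Ag, so n(Ag) = n(e⁻)/1 = 3.742 mol.
m = n·M = 3.742 × 107.87 = 404 g.

404 g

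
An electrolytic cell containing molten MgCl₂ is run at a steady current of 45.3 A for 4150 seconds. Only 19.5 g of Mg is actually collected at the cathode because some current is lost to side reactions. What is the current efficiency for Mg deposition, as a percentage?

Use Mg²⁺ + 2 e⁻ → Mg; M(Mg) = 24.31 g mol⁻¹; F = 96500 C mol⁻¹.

82.3 %

Q = I·t = 45.30 × 4150.0 = 188000 C; n(e⁻) = 188000/96500 = 1.948 mol.
Theoretical n(Mg) = n(e⁻)/2 = 0.9741 mol, i.e. m_theo = 0.9741 × 24.31 = 23.68 g.
Efficiency = m_actual / m_theo = 19.5 / 23.68 = 82.3 %.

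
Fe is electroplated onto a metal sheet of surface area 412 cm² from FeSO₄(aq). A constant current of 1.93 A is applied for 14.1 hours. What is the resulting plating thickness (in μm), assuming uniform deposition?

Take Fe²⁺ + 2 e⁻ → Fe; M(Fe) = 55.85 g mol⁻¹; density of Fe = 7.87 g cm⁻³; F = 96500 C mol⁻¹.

87.4 μm

Q = I·t = 1.930 × 50760 = 97970 C; n(e⁻) = 1.015 mol.
n(Fe) = n(e⁻)/2 = 0.5076 mol, so m = 0.5076 × 55.85 = 28.35 g.
Volume = m/ρ = 28.35 / 7.87 = 3.602 cm³.
Thickness = V/A = 3.602 / 412 = 0.00874 cm = 87.4 μm.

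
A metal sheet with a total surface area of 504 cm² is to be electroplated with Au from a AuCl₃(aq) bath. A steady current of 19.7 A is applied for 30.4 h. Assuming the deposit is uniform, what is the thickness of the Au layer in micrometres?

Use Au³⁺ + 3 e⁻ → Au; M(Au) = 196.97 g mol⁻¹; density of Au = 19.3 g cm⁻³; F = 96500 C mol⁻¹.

Q = I·t = 19.70 × 109440 = 2156000 C; n(e⁻) = 22.34 mol.
n(Au) = n(e⁻)/3 = 7.447 mol, so m = 7.447 × 196.97 = 1467 g.
Volume = m/ρ = 1467 / 19.3 = 76.00 cm³.
Thickness = V/A = 76.00 / 504 = 0.151 cm = 1510 μm.

1510 μm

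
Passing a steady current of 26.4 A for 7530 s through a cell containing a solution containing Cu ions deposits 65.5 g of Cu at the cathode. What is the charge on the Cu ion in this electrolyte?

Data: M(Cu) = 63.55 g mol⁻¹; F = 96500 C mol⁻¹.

+2

Q = I·t = 26.40 A × 7530.0 s = 198800 C, so n(e⁻) = 198800/96500 = 2.060 mol.
n(Cu) deposited = 65.5 / 63.55 = 1.031 mol.
Electrons per atom = n(e⁻)/n(Cu) = 2.060 / 1.031 = 2.00 ≈ 2, so the ion is Cu²⁺.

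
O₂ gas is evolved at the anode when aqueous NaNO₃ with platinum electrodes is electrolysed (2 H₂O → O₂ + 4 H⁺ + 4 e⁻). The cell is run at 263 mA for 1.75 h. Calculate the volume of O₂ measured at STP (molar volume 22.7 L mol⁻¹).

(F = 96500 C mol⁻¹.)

Q = I·t = 0.2630 A × 6300.0 s = 1657 C.
n(e⁻) = Q/F = 1657 / 96500 = 0.01717 mol.
4 electrons are transferred per O₂ molecule, so n(O₂) = 0.01717 / 4 = 0.004292 mol.
V = n × V_m = 0.004292 × 22.7 = 0.0974 L.

0.0974 L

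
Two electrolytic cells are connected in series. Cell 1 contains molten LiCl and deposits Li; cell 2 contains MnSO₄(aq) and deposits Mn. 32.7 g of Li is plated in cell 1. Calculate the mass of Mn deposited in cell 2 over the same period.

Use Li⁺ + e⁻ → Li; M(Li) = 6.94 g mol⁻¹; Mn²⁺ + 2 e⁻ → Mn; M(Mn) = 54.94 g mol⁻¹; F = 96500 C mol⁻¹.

129 g

n(Li) = 32.7 / 6.94 = 4.712 mol.
Since Li⁺ + e⁻ → Li, n(e⁻) passed = 1 × 4.712 = 4.712 mol.
Cells in series carry the same charge, so the same 4.712 mol of electrons passes through cell 2.
Mn²⁺ + 2 e⁻ → Mn, so n(Mn) = 4.712 / 2 = 2.356 mol.
m(Mn) = 2.356 × 54.94 = 129 g.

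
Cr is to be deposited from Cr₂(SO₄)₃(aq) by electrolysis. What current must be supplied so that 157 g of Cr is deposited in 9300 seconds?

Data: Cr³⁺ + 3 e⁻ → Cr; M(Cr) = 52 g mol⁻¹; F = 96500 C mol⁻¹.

n(Cr) = 157 / 52 = 3.019 mol.
n(e⁻) = 3 × 3.019 = 9.058 mol.
Q = n(e⁻)·F = 9.058 × 96500 = 874100 C.
I = Q/t = 874100 / 9300.0 s = 94.0 A.

94.0 A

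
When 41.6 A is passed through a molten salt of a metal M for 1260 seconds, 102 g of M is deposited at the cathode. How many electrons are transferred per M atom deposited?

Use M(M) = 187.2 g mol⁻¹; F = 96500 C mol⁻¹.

1

Q = I·t = 41.60 A × 1260.0 s = 52420 C, so n(e⁻) = 52420/96500 = 0.5432 mol.
n(M) deposited = 102 / 187.2 = 0.5449 mol.
Electrons per atom = n(e⁻)/n(M) = 0.5432 / 0.5449 = 0.997 ≈ 1, so the ion is M⁺.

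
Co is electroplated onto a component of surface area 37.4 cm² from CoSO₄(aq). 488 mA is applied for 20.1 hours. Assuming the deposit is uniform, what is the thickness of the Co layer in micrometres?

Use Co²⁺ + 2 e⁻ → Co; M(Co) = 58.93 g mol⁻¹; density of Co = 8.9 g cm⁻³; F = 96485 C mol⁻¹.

324 μm

Q = I·t = 0.4880 × 72360 = 35310 C; n(e⁻) = 0.3660 mol.
n(Co) = n(e⁻)/2 = 0.1830 mol, so m = 0.1830 × 58.93 = 10.78 g.
Volume = m/ρ = 10.78 / 8.9 = 1.212 cm³.
Thickness = V/A = 1.212 / 37.4 = 0.0324 cm = 324 μm.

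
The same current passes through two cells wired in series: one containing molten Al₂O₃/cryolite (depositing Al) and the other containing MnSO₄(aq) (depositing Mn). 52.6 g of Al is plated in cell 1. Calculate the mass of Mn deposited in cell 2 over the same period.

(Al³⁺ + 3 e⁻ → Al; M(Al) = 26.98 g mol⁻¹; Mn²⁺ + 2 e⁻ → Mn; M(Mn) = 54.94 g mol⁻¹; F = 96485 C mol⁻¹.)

161 g

n(Al) = 52.6 / 26.98 = 1.950 mol.
Since Al³⁺ + 3 e⁻ → Al, n(e⁻) passed = 3 × 1.950 = 5.849 mol.
Cells in series carry the same charge, so the same 5.849 mol of electrons passes through cell 2.
Mn²⁺ + 2 e⁻ → Mn, so n(Mn) = 5.849 / 2 = 2.924 mol.
m(Mn) = 2.924 × 54.94 = 161 g.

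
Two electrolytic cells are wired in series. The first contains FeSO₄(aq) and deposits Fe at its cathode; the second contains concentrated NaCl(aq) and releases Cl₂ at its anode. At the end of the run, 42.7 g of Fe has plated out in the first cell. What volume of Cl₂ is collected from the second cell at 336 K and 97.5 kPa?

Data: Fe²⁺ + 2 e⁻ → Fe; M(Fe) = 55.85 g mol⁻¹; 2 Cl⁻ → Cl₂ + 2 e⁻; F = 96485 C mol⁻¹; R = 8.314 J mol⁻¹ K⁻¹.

21.9 L

n(Fe) = 42.7 / 55.85 = 0.7645 mol, so n(e⁻) = 2 × 0.7645 = 1.529 mol.
The cells are in series, so the same 1.529 mol of electrons passes through the second cell.
2 Cl⁻ → Cl₂ + 2 e⁻ — 2 mol e⁻ per mol Cl₂, so n(Cl₂) = 1.529/2 = 0.7645 mol.
V = nRT/P = (0.7645 × 8.314 × 336) / (97.5 × 10³) = 0.0219 m³ = 21.9 L.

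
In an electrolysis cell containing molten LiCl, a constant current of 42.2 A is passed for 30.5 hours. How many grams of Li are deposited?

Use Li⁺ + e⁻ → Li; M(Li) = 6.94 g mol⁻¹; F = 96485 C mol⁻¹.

Q = I·t = 42.20 A × 109800 s = 4634000 C.
n(e⁻) = Q/F = 4634000 / 96485 = 48.02 mol.
Li⁺ + e⁻ → Li, so n(Li) = n(e⁻)/1 = 48.02 mol.
m = n·M = 48.02 × 6.94 = 333 g.

333 g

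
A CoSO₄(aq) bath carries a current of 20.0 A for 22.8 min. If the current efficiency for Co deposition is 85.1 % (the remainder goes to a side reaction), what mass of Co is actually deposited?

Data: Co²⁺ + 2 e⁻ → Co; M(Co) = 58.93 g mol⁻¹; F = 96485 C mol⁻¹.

7.11 g

Q = I·t = 20.00 × 1368.0 = 27360 C.
n(e⁻) = 27360/96485 = 0.2836 mol; theoretically n(Co) = 0.2836/2 = 0.1418 mol, m_theo = 8.355 g.
At 85.1 % efficiency, m_actual = 0.851 × 8.355 = 7.11 g.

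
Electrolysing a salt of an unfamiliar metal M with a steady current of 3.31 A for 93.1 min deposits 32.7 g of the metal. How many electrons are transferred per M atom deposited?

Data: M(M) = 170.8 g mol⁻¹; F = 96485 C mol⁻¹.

1

Q = I·t = 3.310 A × 5586.0 s = 18490 C, so n(e⁻) = 18490/96485 = 0.1916 mol.
n(M) deposited = 32.7 / 170.8 = 0.1915 mol.
Electrons per atom = n(e⁻)/n(M) = 0.1916 / 0.1915 = 1.00 ≈ 1, so the ion is M⁺.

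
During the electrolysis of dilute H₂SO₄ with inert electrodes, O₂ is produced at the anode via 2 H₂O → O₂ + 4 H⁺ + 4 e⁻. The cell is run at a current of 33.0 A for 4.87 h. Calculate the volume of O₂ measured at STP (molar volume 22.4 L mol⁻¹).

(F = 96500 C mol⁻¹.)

33.6 L

Q = I·t = 33.00 A × 17532 s = 578600 C.
n(e⁻) = Q/F = 578600 / 96500 = 5.995 mol.
4 electrons are transferred per O₂ molecule, so n(O₂) = 5.995 / 4 = 1.499 mol.
V = n × V_m = 1.499 × 22.4 = 33.6 L.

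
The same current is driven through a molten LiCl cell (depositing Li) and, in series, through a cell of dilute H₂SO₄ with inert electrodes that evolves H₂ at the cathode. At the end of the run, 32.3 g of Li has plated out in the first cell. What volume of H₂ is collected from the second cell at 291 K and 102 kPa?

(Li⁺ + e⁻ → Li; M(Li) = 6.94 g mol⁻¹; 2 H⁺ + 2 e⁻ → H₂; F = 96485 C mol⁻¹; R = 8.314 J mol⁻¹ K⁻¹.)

55.2 L

n(Li) = 32.3 / 6.94 = 4.654 mol, so n(e⁻) = 1 × 4.654 = 4.654 mol.
The cells are in series, so the same 4.654 mol of electrons passes through the second cell.
2 H⁺ + 2 e⁻ → H₂ — 2 mol e⁻ per mol H₂, so n(H₂) = 4.654/2 = 2.327 mol.
V = nRT/P = (2.327 × 8.314 × 291) / (102 × 10³) = 0.0552 m³ = 55.2 L.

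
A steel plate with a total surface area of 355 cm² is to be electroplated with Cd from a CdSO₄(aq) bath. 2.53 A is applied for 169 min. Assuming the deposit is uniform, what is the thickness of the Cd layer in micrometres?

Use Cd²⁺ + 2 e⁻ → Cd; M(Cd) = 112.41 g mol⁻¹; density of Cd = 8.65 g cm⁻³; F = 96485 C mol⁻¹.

Q = I·t = 2.530 × 10140 = 25650 C; n(e⁻) = 0.2659 mol.
n(Cd) = n(e⁻)/2 = 0.1329 mol, so m = 0.1329 × 112.41 = 14.94 g.
Volume = m/ρ = 14.94 / 8.65 = 1.728 cm³.
Thickness = V/A = 1.728 / 355 = 0.00487 cm = 48.7 μm.

48.7 μm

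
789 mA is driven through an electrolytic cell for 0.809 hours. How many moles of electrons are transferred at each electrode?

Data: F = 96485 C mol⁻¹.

Q = I·t = 0.7890 A × 2912.4 s = 2298 C.
n(e⁻) = Q/F = 2298 / 96485 = 0.0238 mol.

0.0238 mol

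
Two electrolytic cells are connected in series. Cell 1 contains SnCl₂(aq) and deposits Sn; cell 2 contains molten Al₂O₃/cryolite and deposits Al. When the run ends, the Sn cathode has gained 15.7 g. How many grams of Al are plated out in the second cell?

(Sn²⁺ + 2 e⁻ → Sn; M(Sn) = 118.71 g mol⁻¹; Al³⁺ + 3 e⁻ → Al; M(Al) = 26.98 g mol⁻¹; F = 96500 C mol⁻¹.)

n(Sn) = 15.7 / 118.71 = 0.1323 mol.
Since Sn²⁺ + 2 e⁻ → Sn, n(e⁻) passed = 2 × 0.1323 = 0.2645 mol.
Cells in series carry the same charge, so the same 0.2645 mol of electrons passes through cell 2.
Al³⁺ + 3 e⁻ → Al, so n(Al) = 0.2645 / 3 = 0.08817 mol.
m(Al) = 0.08817 × 26.98 = 2.38 g.

2.38 g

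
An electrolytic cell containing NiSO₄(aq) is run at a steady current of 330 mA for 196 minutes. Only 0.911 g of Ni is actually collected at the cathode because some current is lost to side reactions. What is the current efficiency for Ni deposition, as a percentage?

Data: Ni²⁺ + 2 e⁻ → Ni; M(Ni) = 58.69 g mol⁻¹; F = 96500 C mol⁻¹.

77.2 %

Q = I·t = 0.3300 × 11760 = 3881 C; n(e⁻) = 3881/96500 = 0.04022 mol.
Theoretical n(Ni) = n(e⁻)/2 = 0.02011 mol, i.e. m_theo = 0.02011 × 58.69 = 1.180 g.
Efficiency = m_actual / m_theo = 0.911 / 1.180 = 77.2 %.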